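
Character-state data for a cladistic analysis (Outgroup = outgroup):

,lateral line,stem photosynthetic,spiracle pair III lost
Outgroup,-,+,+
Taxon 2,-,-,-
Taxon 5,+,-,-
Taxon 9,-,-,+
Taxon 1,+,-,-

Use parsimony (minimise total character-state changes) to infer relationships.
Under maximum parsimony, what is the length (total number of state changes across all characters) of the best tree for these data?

Character polarity is set by the outgroup: the derived state is whichever differs from the outgroup's state, so for stem photosynthetic, spiracle pair III lost the derived state is '-', and for the remaining characters it is '+'.
lateral line: derived state '+' in Taxon 1 and Taxon 5 only — synapomorphy for {Taxon 1, Taxon 5}.
All ingroup taxa share the derived state '-' for stem photosynthetic; it defines the ingroup but does not resolve relationships within it.
spiracle pair III lost: derived state '-' in Taxon 1, Taxon 2, and Taxon 5 only — synapomorphy for {Taxon 1, Taxon 2, Taxon 5}.
Most parsimonious ingroup topology: ((Taxon 2,(Taxon 5,Taxon 1)),Taxon 9).
Changes per character on this tree: lateral line: 1; stem photosynthetic: 1; spiracle pair III lost: 1.
Total = 3.

3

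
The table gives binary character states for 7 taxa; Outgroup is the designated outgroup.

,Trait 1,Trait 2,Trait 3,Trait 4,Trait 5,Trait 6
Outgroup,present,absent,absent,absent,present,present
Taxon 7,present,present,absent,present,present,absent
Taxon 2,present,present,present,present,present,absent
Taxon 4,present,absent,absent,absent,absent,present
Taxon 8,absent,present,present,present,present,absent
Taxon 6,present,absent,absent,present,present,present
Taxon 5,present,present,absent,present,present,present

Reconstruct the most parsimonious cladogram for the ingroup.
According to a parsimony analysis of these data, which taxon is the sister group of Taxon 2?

Character polarity is set by the outgroup: the derived state is whichever differs from the outgroup's state, so for Trait 1, Trait 5, Trait 6 the derived state is 'absent', and for the remaining characters it is 'present'.
Trait 1 (derived state 'absent') is unique to Taxon 8 (autapomorphy; uninformative for grouping).
Trait 2: derived state 'present' in Taxon 2, Taxon 5, Taxon 7, and Taxon 8 only — synapomorphy for {Taxon 2, Taxon 5, Taxon 7, Taxon 8}.
Trait 3: derived state 'present' in Taxon 2 and Taxon 8 only — synapomorphy for {Taxon 2, Taxon 8}.
Only Taxon 2, Taxon 5, Taxon 6, Taxon 7, and Taxon 8 show the derived state 'present' for Trait 4, supporting them as a clade.
Trait 5 (derived state 'absent') is unique to Taxon 4 (autapomorphy; uninformative for grouping).
Only Taxon 2, Taxon 7, and Taxon 8 show the derived state 'absent' for Trait 6, supporting them as a clade.
Most parsimonious ingroup topology: ((((Taxon 7,(Taxon 2,Taxon 8)),Taxon 5),Taxon 6),Taxon 4).
Taxon 2 and Taxon 8 form a cherry on this tree, so they are sister taxa.

Taxon 8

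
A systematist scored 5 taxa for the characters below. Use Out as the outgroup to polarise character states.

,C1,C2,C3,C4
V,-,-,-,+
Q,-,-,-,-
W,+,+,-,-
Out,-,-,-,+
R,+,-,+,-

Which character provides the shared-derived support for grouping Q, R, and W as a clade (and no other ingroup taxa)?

Character polarity is set by the outgroup: the derived state is whichever differs from the outgroup's state, so for C4 the derived state is '-', and for the remaining characters it is '+'.
C1: derived state '+' in R and W only — synapomorphy for {R, W}.
C2: derived state '+' in W only — an autapomorphy, so it tells us nothing about relationships among taxa.
C3 (derived state '+') is unique to R (autapomorphy; uninformative for grouping).
C4 (derived state '-') is shared by Q, R, and W — a synapomorphy uniting that clade.
Most parsimonious ingroup topology: (((W,R),Q),V).
The clade {Q, R, W} is supported by C4: its derived state '-' occurs in exactly those taxa and in no other taxon (including the outgroup).

C4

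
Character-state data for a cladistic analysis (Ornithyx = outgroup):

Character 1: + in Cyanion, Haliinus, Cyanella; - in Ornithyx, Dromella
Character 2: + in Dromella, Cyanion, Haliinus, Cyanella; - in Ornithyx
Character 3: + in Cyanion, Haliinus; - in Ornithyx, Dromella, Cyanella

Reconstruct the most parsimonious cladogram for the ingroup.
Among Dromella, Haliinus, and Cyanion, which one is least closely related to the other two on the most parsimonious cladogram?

Dromella

The outgroup has state '-' for every character, so '+' is the derived state throughout.
Character 1 (derived state '+') is shared by Cyanella, Cyanion, and Haliinus — a synapomorphy uniting that clade.
All ingroup taxa share the derived state '+' for Character 2; it defines the ingroup but does not resolve relationships within it.
Character 3 (derived state '+') is shared by Cyanion and Haliinus — a synapomorphy uniting that clade.
Most parsimonious ingroup topology: (Dromella,((Cyanion,Haliinus),Cyanella)).
Haliinus and Cyanion share a more recent common ancestor with each other than either does with Dromella, so Dromella is the least closely related of the three.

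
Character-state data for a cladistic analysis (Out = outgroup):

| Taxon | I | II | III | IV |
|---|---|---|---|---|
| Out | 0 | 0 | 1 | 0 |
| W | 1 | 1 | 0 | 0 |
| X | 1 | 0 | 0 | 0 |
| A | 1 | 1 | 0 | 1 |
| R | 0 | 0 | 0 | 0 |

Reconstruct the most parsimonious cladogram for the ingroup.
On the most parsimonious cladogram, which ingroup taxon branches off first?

Character polarity is set by the outgroup: the derived state is whichever differs from the outgroup's state, so for III the derived state is '0', and for the remaining characters it is '1'.
Only A, W, and X show the derived state '1' for I, supporting them as a clade.
II (derived state '1') is shared by A and W — a synapomorphy uniting that clade.
All ingroup taxa share the derived state '0' for III; it defines the ingroup but does not resolve relationships within it.
IV (derived state '1') is unique to A (autapomorphy; uninformative for grouping).
Most parsimonious ingroup topology: (((W,A),X),R).
R is sister to the clade containing all other ingroup taxa, so it is the earliest-diverging (most basal) ingroup lineage.

R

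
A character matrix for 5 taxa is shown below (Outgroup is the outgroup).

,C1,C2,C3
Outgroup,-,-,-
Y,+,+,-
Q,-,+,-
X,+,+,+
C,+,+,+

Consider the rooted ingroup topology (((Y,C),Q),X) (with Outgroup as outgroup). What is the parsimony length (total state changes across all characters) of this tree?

5

Map each character onto (((Y,C),Q),X) (rooted by Outgroup) and count the minimum state changes it requires (Fitch parsimony):
C1: 2; C2: 1; C3: 2.
Total tree length = 5.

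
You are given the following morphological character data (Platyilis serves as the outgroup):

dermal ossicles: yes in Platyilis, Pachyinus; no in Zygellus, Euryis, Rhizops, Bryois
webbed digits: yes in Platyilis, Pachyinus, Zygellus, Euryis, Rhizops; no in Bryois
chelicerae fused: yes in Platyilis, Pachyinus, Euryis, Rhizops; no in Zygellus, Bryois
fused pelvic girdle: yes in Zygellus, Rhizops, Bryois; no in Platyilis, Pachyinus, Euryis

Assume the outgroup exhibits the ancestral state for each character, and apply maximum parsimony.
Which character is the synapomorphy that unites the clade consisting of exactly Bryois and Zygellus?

Character polarity is set by the outgroup: the derived state is whichever differs from the outgroup's state, so for dermal ossicles, webbed digits, chelicerae fused the derived state is 'no', and for the remaining characters it is 'yes'.
dermal ossicles: derived state 'no' in Bryois, Euryis, Rhizops, and Zygellus only — synapomorphy for {Bryois, Euryis, Rhizops, Zygellus}.
webbed digits: derived state 'no' in Bryois only — an autapomorphy, so it tells us nothing about relationships among taxa.
chelicerae fused (derived state 'no') is shared by Bryois and Zygellus — a synapomorphy uniting that clade.
Only Bryois, Rhizops, and Zygellus show the derived state 'yes' for fused pelvic girdle, supporting them as a clade.
Most parsimonious ingroup topology: (Pachyinus,(((Zygellus,Bryois),Rhizops),Euryis)).
The clade {Bryois, Zygellus} is supported by chelicerae fused: its derived state 'no' occurs in exactly those taxa and in no other taxon (including the outgroup).

chelicerae fused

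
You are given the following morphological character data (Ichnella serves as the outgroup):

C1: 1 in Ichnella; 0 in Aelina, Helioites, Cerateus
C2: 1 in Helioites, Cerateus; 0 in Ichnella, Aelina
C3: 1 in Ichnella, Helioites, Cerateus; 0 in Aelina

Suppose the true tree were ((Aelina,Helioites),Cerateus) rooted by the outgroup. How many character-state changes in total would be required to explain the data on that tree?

Map each character onto ((Aelina,Helioites),Cerateus) (rooted by Ichnella) and count the minimum state changes it requires (Fitch parsimony):
C1: 1; C2: 2; C3: 1.
Total tree length = 4.

4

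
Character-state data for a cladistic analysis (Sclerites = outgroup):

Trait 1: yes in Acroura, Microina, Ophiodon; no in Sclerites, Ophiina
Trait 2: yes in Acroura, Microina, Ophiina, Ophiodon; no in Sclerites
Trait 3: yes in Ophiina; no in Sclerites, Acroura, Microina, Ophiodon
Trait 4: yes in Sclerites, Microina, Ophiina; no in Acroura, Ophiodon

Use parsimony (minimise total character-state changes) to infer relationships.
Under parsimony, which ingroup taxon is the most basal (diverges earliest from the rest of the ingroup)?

Character polarity is set by the outgroup: the derived state is whichever differs from the outgroup's state, so for Trait 4 the derived state is 'no', and for the remaining characters it is 'yes'.
Only Acroura, Microina, and Ophiodon show the derived state 'yes' for Trait 1, supporting them as a clade.
All ingroup taxa share the derived state 'yes' for Trait 2; it defines the ingroup but does not resolve relationships within it.
Trait 3: derived state 'yes' in Ophiina only — an autapomorphy, so it tells us nothing about relationships among taxa.
Only Acroura and Ophiodon show the derived state 'no' for Trait 4, supporting them as a clade.
Most parsimonious ingroup topology: (((Acroura,Ophiodon),Microina),Ophiina).
Ophiina is sister to the clade containing all other ingroup taxa, so it is the earliest-diverging (most basal) ingroup lineage.

Ophiina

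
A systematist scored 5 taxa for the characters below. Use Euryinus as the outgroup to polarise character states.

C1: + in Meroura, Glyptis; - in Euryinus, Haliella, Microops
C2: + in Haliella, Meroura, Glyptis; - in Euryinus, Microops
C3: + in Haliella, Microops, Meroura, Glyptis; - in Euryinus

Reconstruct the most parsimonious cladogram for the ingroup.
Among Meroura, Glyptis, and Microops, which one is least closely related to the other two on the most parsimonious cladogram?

Microops

The outgroup has state '-' for every character, so '+' is the derived state throughout.
C1 (derived state '+') is shared by Glyptis and Meroura — a synapomorphy uniting that clade.
C2 (derived state '+') is shared by Glyptis, Haliella, and Meroura — a synapomorphy uniting that clade.
C3 (derived state '+') is shared by all ingroup taxa — unites the whole ingroup.
Most parsimonious ingroup topology: ((Haliella,(Meroura,Glyptis)),Microops).
Glyptis and Meroura share a more recent common ancestor with each other than either does with Microops, so Microops is the least closely related of the three.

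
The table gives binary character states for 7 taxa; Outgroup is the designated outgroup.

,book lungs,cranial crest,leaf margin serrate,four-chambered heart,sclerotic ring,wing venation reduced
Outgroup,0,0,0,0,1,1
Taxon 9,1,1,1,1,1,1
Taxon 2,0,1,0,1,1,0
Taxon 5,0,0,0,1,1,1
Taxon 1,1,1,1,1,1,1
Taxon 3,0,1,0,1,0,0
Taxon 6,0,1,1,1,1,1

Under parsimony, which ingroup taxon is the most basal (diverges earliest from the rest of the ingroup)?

Character polarity is set by the outgroup: the derived state is whichever differs from the outgroup's state, so for sclerotic ring, wing venation reduced the derived state is '0', and for the remaining characters it is '1'.
book lungs (derived state '1') is shared by Taxon 1 and Taxon 9 — a synapomorphy uniting that clade.
Only Taxon 1, Taxon 2, Taxon 3, Taxon 6, and Taxon 9 show the derived state '1' for cranial crest, supporting them as a clade.
leaf margin serrate: derived state '1' in Taxon 1, Taxon 6, and Taxon 9 only — synapomorphy for {Taxon 1, Taxon 6, Taxon 9}.
All ingroup taxa share the derived state '1' for four-chambered heart; it defines the ingroup but does not resolve relationships within it.
sclerotic ring: derived state '0' in Taxon 3 only — an autapomorphy, so it tells us nothing about relationships among taxa.
Only Taxon 2 and Taxon 3 show the derived state '0' for wing venation reduced, supporting them as a clade.
Most parsimonious ingroup topology: ((((Taxon 9,Taxon 1),Taxon 6),(Taxon 2,Taxon 3)),Taxon 5).
Taxon 5 is sister to the clade containing all other ingroup taxa, so it is the earliest-diverging (most basal) ingroup lineage.

Taxon 5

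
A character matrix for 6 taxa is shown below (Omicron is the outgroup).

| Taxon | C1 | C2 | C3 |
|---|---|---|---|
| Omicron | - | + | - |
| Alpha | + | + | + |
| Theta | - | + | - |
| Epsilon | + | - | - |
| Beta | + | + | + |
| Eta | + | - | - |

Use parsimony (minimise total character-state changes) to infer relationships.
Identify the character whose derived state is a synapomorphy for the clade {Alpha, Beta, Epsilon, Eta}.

C1

Character polarity is set by the outgroup: the derived state is whichever differs from the outgroup's state, so for C2 the derived state is '-', and for the remaining characters it is '+'.
Only Alpha, Beta, Epsilon, and Eta show the derived state '+' for C1, supporting them as a clade.
Only Epsilon and Eta show the derived state '-' for C2, supporting them as a clade.
C3: derived state '+' in Alpha and Beta only — synapomorphy for {Alpha, Beta}.
Most parsimonious ingroup topology: (((Alpha,Beta),(Epsilon,Eta)),Theta).
The clade {Alpha, Beta, Epsilon, Eta} is supported by C1: its derived state '+' occurs in exactly those taxa and in no other taxon (including the outgroup).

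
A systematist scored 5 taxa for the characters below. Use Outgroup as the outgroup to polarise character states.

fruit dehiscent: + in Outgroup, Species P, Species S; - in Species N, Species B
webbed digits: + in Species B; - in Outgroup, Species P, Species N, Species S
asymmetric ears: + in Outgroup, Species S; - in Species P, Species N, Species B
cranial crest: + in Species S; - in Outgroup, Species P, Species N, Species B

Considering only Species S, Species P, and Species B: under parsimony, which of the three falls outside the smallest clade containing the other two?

Species S

Character polarity is set by the outgroup: the derived state is whichever differs from the outgroup's state, so for fruit dehiscent, asymmetric ears the derived state is '-', and for the remaining characters it is '+'.
fruit dehiscent: derived state '-' in Species B and Species N only — synapomorphy for {Species B, Species N}.
webbed digits (derived state '+') is unique to Species B (autapomorphy; uninformative for grouping).
asymmetric ears: derived state '-' in Species B, Species N, and Species P only — synapomorphy for {Species B, Species N, Species P}.
cranial crest (derived state '+') is unique to Species S (autapomorphy; uninformative for grouping).
Most parsimonious ingroup topology: ((Species P,(Species N,Species B)),Species S).
Species B and Species P share a more recent common ancestor with each other than either does with Species S, so Species S is the least closely related of the three.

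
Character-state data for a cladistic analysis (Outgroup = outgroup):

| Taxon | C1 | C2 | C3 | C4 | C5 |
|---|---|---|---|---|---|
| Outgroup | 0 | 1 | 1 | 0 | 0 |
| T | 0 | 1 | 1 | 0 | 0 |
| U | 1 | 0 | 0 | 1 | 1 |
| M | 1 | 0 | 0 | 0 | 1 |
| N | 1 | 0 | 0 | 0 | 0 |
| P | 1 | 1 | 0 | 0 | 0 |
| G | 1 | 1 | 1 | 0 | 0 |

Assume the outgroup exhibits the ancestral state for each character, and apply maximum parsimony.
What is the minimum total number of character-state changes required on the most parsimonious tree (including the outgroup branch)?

5

Character polarity is set by the outgroup: the derived state is whichever differs from the outgroup's state, so for C2, C3 the derived state is '0', and for the remaining characters it is '1'.
C1 (derived state '1') is shared by G, M, N, P, and U — a synapomorphy uniting that clade.
Only M, N, and U show the derived state '0' for C2, supporting them as a clade.
C3 (derived state '0') is shared by M, N, P, and U — a synapomorphy uniting that clade.
C4 (derived state '1') is unique to U (autapomorphy; uninformative for grouping).
C5 (derived state '1') is shared by M and U — a synapomorphy uniting that clade.
Most parsimonious ingroup topology: (T,((((U,M),N),P),G)).
Changes per character on this tree: C1: 1; C2: 1; C3: 1; C4: 1; C5: 1.
Total = 5.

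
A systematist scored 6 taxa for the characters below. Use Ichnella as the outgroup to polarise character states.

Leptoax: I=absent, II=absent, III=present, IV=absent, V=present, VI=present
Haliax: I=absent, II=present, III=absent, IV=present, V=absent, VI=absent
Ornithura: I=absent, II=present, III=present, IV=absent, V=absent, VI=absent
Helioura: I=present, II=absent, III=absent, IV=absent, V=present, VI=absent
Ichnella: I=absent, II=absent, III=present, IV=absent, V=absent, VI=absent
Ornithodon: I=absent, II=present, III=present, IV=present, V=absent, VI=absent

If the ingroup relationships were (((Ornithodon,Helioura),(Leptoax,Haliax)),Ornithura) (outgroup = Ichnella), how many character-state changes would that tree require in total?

Map each character onto (((Ornithodon,Helioura),(Leptoax,Haliax)),Ornithura) (rooted by Ichnella) and count the minimum state changes it requires (Fitch parsimony):
I: 1; II: 3; III: 2; IV: 2; V: 2; VI: 1.
Total tree length = 11.

11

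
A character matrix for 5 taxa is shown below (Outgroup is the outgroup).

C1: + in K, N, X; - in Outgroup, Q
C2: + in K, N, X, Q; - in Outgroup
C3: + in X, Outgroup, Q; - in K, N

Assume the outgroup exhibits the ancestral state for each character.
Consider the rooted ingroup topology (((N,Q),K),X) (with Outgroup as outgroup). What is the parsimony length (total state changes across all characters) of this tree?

Map each character onto (((N,Q),K),X) (rooted by Outgroup) and count the minimum state changes it requires (Fitch parsimony):
C1: 2; C2: 1; C3: 2.
Total tree length = 5.

5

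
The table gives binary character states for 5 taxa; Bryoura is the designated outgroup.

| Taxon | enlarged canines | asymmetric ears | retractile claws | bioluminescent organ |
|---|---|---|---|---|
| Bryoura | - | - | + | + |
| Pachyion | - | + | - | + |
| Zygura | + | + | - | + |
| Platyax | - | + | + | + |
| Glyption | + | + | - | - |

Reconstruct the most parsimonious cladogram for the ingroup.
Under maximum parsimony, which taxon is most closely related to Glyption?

Character polarity is set by the outgroup: the derived state is whichever differs from the outgroup's state, so for retractile claws, bioluminescent organ the derived state is '-', and for the remaining characters it is '+'.
Only Glyption and Zygura show the derived state '+' for enlarged canines, supporting them as a clade.
All ingroup taxa share the derived state '+' for asymmetric ears; it defines the ingroup but does not resolve relationships within it.
retractile claws (derived state '-') is shared by Glyption, Pachyion, and Zygura — a synapomorphy uniting that clade.
bioluminescent organ: derived state '-' in Glyption only — an autapomorphy, so it tells us nothing about relationships among taxa.
Most parsimonious ingroup topology: (((Zygura,Glyption),Pachyion),Platyax).
Glyption and Zygura form a cherry on this tree, so they are sister taxa.

Zygura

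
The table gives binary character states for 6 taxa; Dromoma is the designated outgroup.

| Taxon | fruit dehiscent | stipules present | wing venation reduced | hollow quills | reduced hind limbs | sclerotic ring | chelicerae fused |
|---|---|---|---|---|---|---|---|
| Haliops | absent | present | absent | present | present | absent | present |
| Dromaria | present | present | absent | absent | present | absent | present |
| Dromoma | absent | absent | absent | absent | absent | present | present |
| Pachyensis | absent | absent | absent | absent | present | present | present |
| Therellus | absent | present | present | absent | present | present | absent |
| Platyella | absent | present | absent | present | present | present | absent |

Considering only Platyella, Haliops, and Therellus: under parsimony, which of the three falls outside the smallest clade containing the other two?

Character polarity is set by the outgroup: the derived state is whichever differs from the outgroup's state, so for sclerotic ring, chelicerae fused the derived state is 'absent', and for the remaining characters it is 'present'.
fruit dehiscent (derived state 'present') is unique to Dromaria (autapomorphy; uninformative for grouping).
stipules present (derived state 'present') is shared by Dromaria, Haliops, Platyella, and Therellus — a synapomorphy uniting that clade.
wing venation reduced (derived state 'present') is unique to Therellus (autapomorphy; uninformative for grouping).
hollow quills groups Haliops and Platyella, which is incompatible with the clades supported by the remaining characters; treating it as convergent (homoplasy) costs fewer steps than any alternative tree.
All ingroup taxa share the derived state 'present' for reduced hind limbs; it defines the ingroup but does not resolve relationships within it.
sclerotic ring: derived state 'absent' in Dromaria and Haliops only — synapomorphy for {Dromaria, Haliops}.
Only Platyella and Therellus show the derived state 'absent' for chelicerae fused, supporting them as a clade.
Most parsimonious ingroup topology: (((Dromaria,Haliops),(Therellus,Platyella)),Pachyensis).
Therellus and Platyella share a more recent common ancestor with each other than either does with Haliops, so Haliops is the least closely related of the three.

Haliops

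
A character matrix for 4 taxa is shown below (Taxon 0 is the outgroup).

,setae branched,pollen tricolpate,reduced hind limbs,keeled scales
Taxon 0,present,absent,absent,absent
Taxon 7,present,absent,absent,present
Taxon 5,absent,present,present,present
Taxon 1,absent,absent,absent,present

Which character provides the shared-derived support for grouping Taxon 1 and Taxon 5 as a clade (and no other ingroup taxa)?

setae branched

Character polarity is set by the outgroup: the derived state is whichever differs from the outgroup's state, so for setae branched the derived state is 'absent', and for the remaining characters it is 'present'.
setae branched (derived state 'absent') is shared by Taxon 1 and Taxon 5 — a synapomorphy uniting that clade.
pollen tricolpate (derived state 'present') is unique to Taxon 5 (autapomorphy; uninformative for grouping).
reduced hind limbs (derived state 'present') is unique to Taxon 5 (autapomorphy; uninformative for grouping).
All ingroup taxa share the derived state 'present' for keeled scales; it defines the ingroup but does not resolve relationships within it.
Most parsimonious ingroup topology: (Taxon 7,(Taxon 5,Taxon 1)).
The clade {Taxon 1, Taxon 5} is supported by setae branched: its derived state 'absent' occurs in exactly those taxa and in no other taxon (including the outgroup).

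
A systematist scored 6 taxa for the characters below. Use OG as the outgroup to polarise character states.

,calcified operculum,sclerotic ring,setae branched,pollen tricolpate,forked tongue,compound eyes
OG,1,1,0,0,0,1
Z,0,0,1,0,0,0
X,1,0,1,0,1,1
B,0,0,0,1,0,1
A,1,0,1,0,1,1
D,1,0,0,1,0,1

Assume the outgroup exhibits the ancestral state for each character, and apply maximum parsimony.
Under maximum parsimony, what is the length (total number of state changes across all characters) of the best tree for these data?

Character polarity is set by the outgroup: the derived state is whichever differs from the outgroup's state, so for calcified operculum, sclerotic ring, compound eyes the derived state is '0', and for the remaining characters it is '1'.
calcified operculum (state '0') occurs in B and Z but conflicts with the nesting implied by the other characters — most parsimoniously interpreted as homoplasy.
All ingroup taxa share the derived state '0' for sclerotic ring; it defines the ingroup but does not resolve relationships within it.
setae branched (derived state '1') is shared by A, X, and Z — a synapomorphy uniting that clade.
Only B and D show the derived state '1' for pollen tricolpate, supporting them as a clade.
Only A and X show the derived state '1' for forked tongue, supporting them as a clade.
compound eyes: derived state '0' in Z only — an autapomorphy, so it tells us nothing about relationships among taxa.
Most parsimonious ingroup topology: ((Z,(X,A)),(B,D)).
Changes per character on this tree: calcified operculum: 2; sclerotic ring: 1; setae branched: 1; pollen tricolpate: 1; forked tongue: 1; compound eyes: 1.
Total = 7.

7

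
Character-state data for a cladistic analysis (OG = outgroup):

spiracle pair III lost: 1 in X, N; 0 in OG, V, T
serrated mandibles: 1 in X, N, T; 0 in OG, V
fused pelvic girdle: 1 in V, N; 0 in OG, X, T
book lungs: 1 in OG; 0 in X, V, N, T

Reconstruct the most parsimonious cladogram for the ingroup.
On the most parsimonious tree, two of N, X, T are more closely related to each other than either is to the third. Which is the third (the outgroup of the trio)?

T

Character polarity is set by the outgroup: the derived state is whichever differs from the outgroup's state, so for book lungs the derived state is '0', and for the remaining characters it is '1'.
spiracle pair III lost: derived state '1' in N and X only — synapomorphy for {N, X}.
Only N, T, and X show the derived state '1' for serrated mandibles, supporting them as a clade.
fused pelvic girdle (state '1') occurs in N and V but conflicts with the nesting implied by the other characters — most parsimoniously interpreted as homoplasy.
book lungs (derived state '0') is shared by all ingroup taxa — unites the whole ingroup.
Most parsimonious ingroup topology: (((X,N),T),V).
N and X share a more recent common ancestor with each other than either does with T, so T is the least closely related of the three.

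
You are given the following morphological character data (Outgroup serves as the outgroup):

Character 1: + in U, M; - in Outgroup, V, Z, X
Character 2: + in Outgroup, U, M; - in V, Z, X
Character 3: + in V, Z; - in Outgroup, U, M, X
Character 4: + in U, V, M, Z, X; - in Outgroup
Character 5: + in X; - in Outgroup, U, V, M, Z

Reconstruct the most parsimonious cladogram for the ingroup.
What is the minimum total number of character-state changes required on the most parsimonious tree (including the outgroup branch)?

Character polarity is set by the outgroup: the derived state is whichever differs from the outgroup's state, so for Character 2 the derived state is '-', and for the remaining characters it is '+'.
Character 1: derived state '+' in M and U only — synapomorphy for {M, U}.
Only V, X, and Z show the derived state '-' for Character 2, supporting them as a clade.
Only V and Z show the derived state '+' for Character 3, supporting them as a clade.
All ingroup taxa share the derived state '+' for Character 4; it defines the ingroup but does not resolve relationships within it.
Character 5: derived state '+' in X only — an autapomorphy, so it tells us nothing about relationships among taxa.
Most parsimonious ingroup topology: ((U,M),((V,Z),X)).
Changes per character on this tree: Character 1: 1; Character 2: 1; Character 3: 1; Character 4: 1; Character 5: 1.
Total = 5.

5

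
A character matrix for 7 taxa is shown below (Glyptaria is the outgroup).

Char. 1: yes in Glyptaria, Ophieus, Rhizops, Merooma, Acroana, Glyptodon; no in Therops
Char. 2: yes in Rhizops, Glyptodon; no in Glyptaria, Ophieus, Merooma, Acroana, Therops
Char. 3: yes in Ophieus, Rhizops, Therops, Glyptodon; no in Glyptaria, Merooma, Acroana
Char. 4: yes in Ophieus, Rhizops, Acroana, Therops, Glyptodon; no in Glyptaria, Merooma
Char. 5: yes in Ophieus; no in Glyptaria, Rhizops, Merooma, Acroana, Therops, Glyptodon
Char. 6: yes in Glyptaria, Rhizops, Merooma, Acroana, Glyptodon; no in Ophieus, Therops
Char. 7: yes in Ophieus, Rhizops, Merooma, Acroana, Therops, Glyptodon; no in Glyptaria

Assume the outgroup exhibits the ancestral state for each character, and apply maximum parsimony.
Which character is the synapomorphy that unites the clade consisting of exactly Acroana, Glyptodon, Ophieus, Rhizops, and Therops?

Character polarity is set by the outgroup: the derived state is whichever differs from the outgroup's state, so for Char. 1, Char. 6 the derived state is 'no', and for the remaining characters it is 'yes'.
Char. 1: derived state 'no' in Therops only — an autapomorphy, so it tells us nothing about relationships among taxa.
Char. 2 (derived state 'yes') is shared by Glyptodon and Rhizops — a synapomorphy uniting that clade.
Char. 3: derived state 'yes' in Glyptodon, Ophieus, Rhizops, and Therops only — synapomorphy for {Glyptodon, Ophieus, Rhizops, Therops}.
Char. 4: derived state 'yes' in Acroana, Glyptodon, Ophieus, Rhizops, and Therops only — synapomorphy for {Acroana, Glyptodon, Ophieus, Rhizops, Therops}.
Char. 5 (derived state 'yes') is unique to Ophieus (autapomorphy; uninformative for grouping).
Char. 6: derived state 'no' in Ophieus and Therops only — synapomorphy for {Ophieus, Therops}.
All ingroup taxa share the derived state 'yes' for Char. 7; it defines the ingroup but does not resolve relationships within it.
Most parsimonious ingroup topology: ((((Ophieus,Therops),(Rhizops,Glyptodon)),Acroana),Merooma).
The clade {Acroana, Glyptodon, Ophieus, Rhizops, Therops} is supported by Char. 4: its derived state 'yes' occurs in exactly those taxa and in no other taxon (including the outgroup).

Char. 4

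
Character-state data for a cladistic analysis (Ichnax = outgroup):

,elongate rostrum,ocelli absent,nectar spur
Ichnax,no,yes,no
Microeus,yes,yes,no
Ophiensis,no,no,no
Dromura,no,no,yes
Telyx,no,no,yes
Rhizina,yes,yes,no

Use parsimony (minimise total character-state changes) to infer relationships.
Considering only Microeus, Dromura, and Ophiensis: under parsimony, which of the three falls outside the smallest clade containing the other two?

Microeus

Character polarity is set by the outgroup: the derived state is whichever differs from the outgroup's state, so for ocelli absent the derived state is 'no', and for the remaining characters it is 'yes'.
Only Microeus and Rhizina show the derived state 'yes' for elongate rostrum, supporting them as a clade.
Only Dromura, Ophiensis, and Telyx show the derived state 'no' for ocelli absent, supporting them as a clade.
nectar spur (derived state 'yes') is shared by Dromura and Telyx — a synapomorphy uniting that clade.
Most parsimonious ingroup topology: ((Microeus,Rhizina),(Ophiensis,(Dromura,Telyx))).
Dromura and Ophiensis share a more recent common ancestor with each other than either does with Microeus, so Microeus is the least closely related of the three.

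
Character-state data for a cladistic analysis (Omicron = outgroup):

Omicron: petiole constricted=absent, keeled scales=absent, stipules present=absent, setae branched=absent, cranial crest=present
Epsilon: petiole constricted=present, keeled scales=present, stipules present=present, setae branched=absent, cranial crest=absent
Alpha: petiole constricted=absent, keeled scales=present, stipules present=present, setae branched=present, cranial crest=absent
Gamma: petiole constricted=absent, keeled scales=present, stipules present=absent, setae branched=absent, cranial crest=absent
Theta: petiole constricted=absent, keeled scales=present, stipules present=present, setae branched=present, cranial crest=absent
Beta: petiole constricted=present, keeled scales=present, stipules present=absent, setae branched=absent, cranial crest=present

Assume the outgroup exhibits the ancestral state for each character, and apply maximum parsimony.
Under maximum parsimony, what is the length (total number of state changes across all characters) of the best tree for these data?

Character polarity is set by the outgroup: the derived state is whichever differs from the outgroup's state, so for cranial crest the derived state is 'absent', and for the remaining characters it is 'present'.
petiole constricted (state 'present') occurs in Beta and Epsilon but conflicts with the nesting implied by the other characters — most parsimoniously interpreted as homoplasy.
All ingroup taxa share the derived state 'present' for keeled scales; it defines the ingroup but does not resolve relationships within it.
stipules present (derived state 'present') is shared by Alpha, Epsilon, and Theta — a synapomorphy uniting that clade.
setae branched: derived state 'present' in Alpha and Theta only — synapomorphy for {Alpha, Theta}.
Only Alpha, Epsilon, Gamma, and Theta show the derived state 'absent' for cranial crest, supporting them as a clade.
Most parsimonious ingroup topology: (((Epsilon,(Alpha,Theta)),Gamma),Beta).
Changes per character on this tree: petiole constricted: 2; keeled scales: 1; stipules present: 1; setae branched: 1; cranial crest: 1.
Total = 6.

6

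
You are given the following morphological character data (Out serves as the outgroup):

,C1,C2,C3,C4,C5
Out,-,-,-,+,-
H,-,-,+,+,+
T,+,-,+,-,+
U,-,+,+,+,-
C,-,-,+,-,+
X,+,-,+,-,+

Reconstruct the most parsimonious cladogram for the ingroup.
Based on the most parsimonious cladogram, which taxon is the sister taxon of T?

X

Character polarity is set by the outgroup: the derived state is whichever differs from the outgroup's state, so for C4 the derived state is '-', and for the remaining characters it is '+'.
C1 (derived state '+') is shared by T and X — a synapomorphy uniting that clade.
C2: derived state '+' in U only — an autapomorphy, so it tells us nothing about relationships among taxa.
C3 (derived state '+') is shared by all ingroup taxa — unites the whole ingroup.
C4 (derived state '-') is shared by C, T, and X — a synapomorphy uniting that clade.
C5 (derived state '+') is shared by C, H, T, and X — a synapomorphy uniting that clade.
Most parsimonious ingroup topology: ((H,((T,X),C)),U).
T and X form a cherry on this tree, so they are sister taxa.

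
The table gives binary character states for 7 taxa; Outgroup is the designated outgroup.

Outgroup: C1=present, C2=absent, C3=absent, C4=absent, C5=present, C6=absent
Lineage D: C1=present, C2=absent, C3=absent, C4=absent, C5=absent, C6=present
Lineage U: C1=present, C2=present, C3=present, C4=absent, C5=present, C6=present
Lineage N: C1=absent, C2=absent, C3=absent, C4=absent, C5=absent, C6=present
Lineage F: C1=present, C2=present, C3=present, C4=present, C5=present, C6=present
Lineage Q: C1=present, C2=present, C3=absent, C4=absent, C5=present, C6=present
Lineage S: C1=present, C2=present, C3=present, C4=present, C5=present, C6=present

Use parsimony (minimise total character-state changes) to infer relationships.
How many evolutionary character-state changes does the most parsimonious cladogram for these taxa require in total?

6

Character polarity is set by the outgroup: the derived state is whichever differs from the outgroup's state, so for C1, C5 the derived state is 'absent', and for the remaining characters it is 'present'.
C1 (derived state 'absent') is unique to Lineage N (autapomorphy; uninformative for grouping).
C2 (derived state 'present') is shared by Lineage F, Lineage Q, Lineage S, and Lineage U — a synapomorphy uniting that clade.
C3 (derived state 'present') is shared by Lineage F, Lineage S, and Lineage U — a synapomorphy uniting that clade.
Only Lineage F and Lineage S show the derived state 'present' for C4, supporting them as a clade.
C5 (derived state 'absent') is shared by Lineage D and Lineage N — a synapomorphy uniting that clade.
All ingroup taxa share the derived state 'present' for C6; it defines the ingroup but does not resolve relationships within it.
Most parsimonious ingroup topology: ((Lineage D,Lineage N),((Lineage U,(Lineage F,Lineage S)),Lineage Q)).
Changes per character on this tree: C1: 1; C2: 1; C3: 1; C4: 1; C5: 1; C6: 1.
Total = 6.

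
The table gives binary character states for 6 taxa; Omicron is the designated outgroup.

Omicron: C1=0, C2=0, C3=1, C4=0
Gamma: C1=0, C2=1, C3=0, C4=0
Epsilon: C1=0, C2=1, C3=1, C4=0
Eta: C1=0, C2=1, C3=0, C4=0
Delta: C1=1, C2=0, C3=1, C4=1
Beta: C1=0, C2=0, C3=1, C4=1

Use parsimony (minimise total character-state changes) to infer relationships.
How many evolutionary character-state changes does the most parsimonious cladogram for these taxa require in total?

4

Character polarity is set by the outgroup: the derived state is whichever differs from the outgroup's state, so for C3 the derived state is '0', and for the remaining characters it is '1'.
C1: derived state '1' in Delta only — an autapomorphy, so it tells us nothing about relationships among taxa.
C2 (derived state '1') is shared by Epsilon, Eta, and Gamma — a synapomorphy uniting that clade.
Only Eta and Gamma show the derived state '0' for C3, supporting them as a clade.
C4 (derived state '1') is shared by Beta and Delta — a synapomorphy uniting that clade.
Most parsimonious ingroup topology: (((Gamma,Eta),Epsilon),(Delta,Beta)).
Changes per character on this tree: C1: 1; C2: 1; C3: 1; C4: 1.
Total = 4.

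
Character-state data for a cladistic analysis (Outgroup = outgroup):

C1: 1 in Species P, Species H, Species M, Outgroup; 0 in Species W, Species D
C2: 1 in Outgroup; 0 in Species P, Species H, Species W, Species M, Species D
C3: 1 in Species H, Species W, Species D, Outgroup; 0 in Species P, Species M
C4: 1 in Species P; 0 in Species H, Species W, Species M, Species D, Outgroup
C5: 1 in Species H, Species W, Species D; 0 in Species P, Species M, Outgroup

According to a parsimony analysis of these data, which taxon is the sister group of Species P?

Species M

Character polarity is set by the outgroup: the derived state is whichever differs from the outgroup's state, so for C1, C2, C3 the derived state is '0', and for the remaining characters it is '1'.
C1 (derived state '0') is shared by Species D and Species W — a synapomorphy uniting that clade.
C2 (derived state '0') is shared by all ingroup taxa — unites the whole ingroup.
C3 (derived state '0') is shared by Species M and Species P — a synapomorphy uniting that clade.
C4: derived state '1' in Species P only — an autapomorphy, so it tells us nothing about relationships among taxa.
C5: derived state '1' in Species D, Species H, and Species W only — synapomorphy for {Species D, Species H, Species W}.
Most parsimonious ingroup topology: ((Species H,(Species D,Species W)),(Species M,Species P)).
Species P and Species M form a cherry on this tree, so they are sister taxa.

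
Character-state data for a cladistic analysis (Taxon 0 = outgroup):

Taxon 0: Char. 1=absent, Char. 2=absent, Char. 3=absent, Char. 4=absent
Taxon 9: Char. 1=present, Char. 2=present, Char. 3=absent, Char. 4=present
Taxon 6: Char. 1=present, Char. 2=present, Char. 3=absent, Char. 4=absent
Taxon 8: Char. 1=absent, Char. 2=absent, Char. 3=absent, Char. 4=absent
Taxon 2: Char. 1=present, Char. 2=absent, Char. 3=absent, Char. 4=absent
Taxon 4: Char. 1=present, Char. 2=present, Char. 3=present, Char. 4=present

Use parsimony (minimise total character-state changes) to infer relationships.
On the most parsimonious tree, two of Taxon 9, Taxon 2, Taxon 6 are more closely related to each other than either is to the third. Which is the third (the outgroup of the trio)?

The outgroup has state 'absent' for every character, so 'present' is the derived state throughout.
Char. 1 (derived state 'present') is shared by Taxon 2, Taxon 4, Taxon 6, and Taxon 9 — a synapomorphy uniting that clade.
Char. 2 (derived state 'present') is shared by Taxon 4, Taxon 6, and Taxon 9 — a synapomorphy uniting that clade.
Char. 3: derived state 'present' in Taxon 4 only — an autapomorphy, so it tells us nothing about relationships among taxa.
Only Taxon 4 and Taxon 9 show the derived state 'present' for Char. 4, supporting them as a clade.
Most parsimonious ingroup topology: ((((Taxon 9,Taxon 4),Taxon 6),Taxon 2),Taxon 8).
Taxon 9 and Taxon 6 share a more recent common ancestor with each other than either does with Taxon 2, so Taxon 2 is the least closely related of the three.

Taxon 2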